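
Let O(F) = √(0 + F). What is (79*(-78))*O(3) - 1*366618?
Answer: -366618 - 6162*√3 ≈ -3.7729e+5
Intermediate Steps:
O(F) = √F
(79*(-78))*O(3) - 1*366618 = (79*(-78))*√3 - 1*366618 = -6162*√3 - 366618 = -366618 - 6162*√3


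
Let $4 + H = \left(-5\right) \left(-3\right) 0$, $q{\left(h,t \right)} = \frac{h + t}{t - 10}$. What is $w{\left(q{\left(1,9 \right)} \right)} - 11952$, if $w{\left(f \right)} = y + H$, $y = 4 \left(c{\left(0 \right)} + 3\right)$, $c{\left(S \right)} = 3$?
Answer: $-11932$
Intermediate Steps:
$q{\left(h,t \right)} = \frac{h + t}{-10 + t}$
$H = -4$ ($H = -4 + \left(-5\right) \left(-3\right) 0 = -4 + 15 \cdot 0 = -4 + 0 = -4$)
$y = 24$ ($y = 4 \left(3 + 3\right) = 4 \cdot 6 = 24$)
$w{\left(f \right)} = 20$ ($w{\left(f \right)} = 24 - 4 = 20$)
$w{\left(q{\left(1,9 \right)} \right)} - 11952 = 20 - 11952 = -11932$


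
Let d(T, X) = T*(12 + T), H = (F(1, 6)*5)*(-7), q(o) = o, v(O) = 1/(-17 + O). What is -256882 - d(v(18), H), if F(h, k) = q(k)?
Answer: -256895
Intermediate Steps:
F(h, k) = k
H = -210 (H = (6*5)*(-7) = 30*(-7) = -210)
-256882 - d(v(18), H) = -256882 - (12 + 1/(-17 + 18))/(-17 + 18) = -256882 - (12 + 1/1)/1 = -256882 - (12 + 1) = -256882 - 13 = -256895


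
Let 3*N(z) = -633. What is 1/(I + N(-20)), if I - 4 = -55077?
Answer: -1/55284 ≈ -1.8088e-5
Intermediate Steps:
N(z) = -211 (N(z) = (⅓)*(-633) = -211)
I = -55073 (I = 4 - 55077 = -55073)
1/(I + N(-20)) = 1/(-55073 - 211) = 1/(-55284) = -1/55284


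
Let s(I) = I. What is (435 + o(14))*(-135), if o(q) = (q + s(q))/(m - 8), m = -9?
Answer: -994545/17 ≈ -58503.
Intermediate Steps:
o(q) = -2*q/17 (o(q) = (q + q)/(-9 - 8) = (2*q)/(-17) = (2*q)*(-1/17) = -2*q/17)
(435 + o(14))*(-135) = (435 - 2/17*14)*(-135) = (435 - 28/17)*(-135) = (7367/17)*(-135) = -994545/17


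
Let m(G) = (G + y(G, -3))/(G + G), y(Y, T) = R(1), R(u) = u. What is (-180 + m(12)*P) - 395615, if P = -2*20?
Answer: -1187450/3 ≈ -3.9582e+5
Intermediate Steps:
y(Y, T) = 1
m(G) = (1 + G)/(2*G) (m(G) = (G + 1)/(G + G) = (1 + G)/((2*G)) = (1 + G)*(1/(2*G)) = (1 + G)/(2*G))
P = -40
(-180 + m(12)*P) - 395615 = (-180 + ((½)*(1 + 12)/12)*(-40)) - 395615 = (-180 + ((½)*(1/12)*13)*(-40)) - 395615 = (-180 + (13/24)*(-40)) - 395615 = (-180 - 65/3) - 395615 = -605/3 - 395615 = -1187450/3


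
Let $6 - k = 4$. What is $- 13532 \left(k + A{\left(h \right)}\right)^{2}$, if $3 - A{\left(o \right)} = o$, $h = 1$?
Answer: $-216512$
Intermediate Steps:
$k = 2$ ($k = 6 - 4 = 2$)
$A{\left(o \right)} = 3 - o$
$- 13532 \left(k + A{\left(h \right)}\right)^{2} = - 13532 \left(2 + \left(3 - 1\right)\right)^{2} = - 13532 \left(2 + 2\right)^{2} = - 13532 \cdot 4^{2} = \left(-13532\right) 16 = -216512$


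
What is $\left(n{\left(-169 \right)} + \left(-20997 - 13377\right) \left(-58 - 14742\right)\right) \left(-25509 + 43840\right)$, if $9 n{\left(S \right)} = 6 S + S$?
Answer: $\frac{83930602875227}{9} \approx 9.3256 \cdot 10^{12}$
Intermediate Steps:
$n{\left(S \right)} = \frac{7 S}{9}$ ($n{\left(S \right)} = \frac{6 S + S}{9} = \frac{7 S}{9}$)
$\left(n{\left(-169 \right)} + \left(-20997 - 13377\right) \left(-58 - 14742\right)\right) \left(-25509 + 43840\right) = \left(\frac{7}{9} \left(-169\right) + \left(-20997 - 13377\right) \left(-58 - 14742\right)\right) \left(-25509 + 43840\right) = \left(- \frac{1183}{9} - -508735200\right) 18331 = \left(- \frac{1183}{9} + 508735200\right) 18331 = \frac{4578615617}{9} \cdot 18331 = \frac{83930602875227}{9}$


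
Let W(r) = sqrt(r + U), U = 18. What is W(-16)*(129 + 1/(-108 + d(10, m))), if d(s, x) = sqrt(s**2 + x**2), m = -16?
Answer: -sqrt(178)/5654 + 364656*sqrt(2)/2827 ≈ 182.42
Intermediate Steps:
W(r) = sqrt(18 + r) (W(r) = sqrt(r + 18) = sqrt(18 + r))
W(-16)*(129 + 1/(-108 + d(10, m))) = sqrt(18 - 16)*(129 + 1/(-108 + sqrt(10**2 + (-16)**2))) = sqrt(2)*(129 + 1/(-108 + sqrt(100 + 256))) = sqrt(2)*(129 + 1/(-108 + sqrt(356))) = sqrt(2)*(129 + 1/(-108 + 2*sqrt(89)))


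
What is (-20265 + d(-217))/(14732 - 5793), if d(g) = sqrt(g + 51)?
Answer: -2895/1277 + I*sqrt(166)/8939 ≈ -2.267 + 0.0014413*I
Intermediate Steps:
d(g) = sqrt(51 + g)
(-20265 + d(-217))/(14732 - 5793) = (-20265 + sqrt(51 - 217))/(14732 - 5793) = (-20265 + sqrt(-166))/8939 = (-20265 + I*sqrt(166))*(1/8939) = -2895/1277 + I*sqrt(166)/8939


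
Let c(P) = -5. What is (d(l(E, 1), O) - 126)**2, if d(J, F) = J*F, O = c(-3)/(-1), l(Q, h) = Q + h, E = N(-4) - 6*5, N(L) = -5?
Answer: 87616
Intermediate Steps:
E = -35 (E = -5 - 6*5 = -5 - 1*30 = -5 - 30 = -35)
O = 5 (O = -5/(-1) = -1*(-5) = 5)
d(J, F) = F*J
(d(l(E, 1), O) - 126)**2 = (5*(-35 + 1) - 126)**2 = (5*(-34) - 126)**2 = (-170 - 126)**2 = (-296)**2 = 87616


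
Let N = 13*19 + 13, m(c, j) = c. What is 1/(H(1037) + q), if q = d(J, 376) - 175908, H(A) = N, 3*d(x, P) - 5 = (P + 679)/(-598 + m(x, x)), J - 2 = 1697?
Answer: -3303/580158784 ≈ -5.6933e-6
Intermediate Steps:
J = 1699 (J = 2 + 1697 = 1699)
d(x, P) = 5/3 + (679 + P)/(3*(-598 + x)) (d(x, P) = 5/3 + ((P + 679)/(-598 + x))/3 = 5/3 + ((679 + P)/(-598 + x))/3 = 5/3 + (679 + P)/(3*(-598 + x)))
N = 260 (N = 247 + 13 = 260)
H(A) = 260
q = -581017564/3303 (q = (-2311 + 376 + 5*1699)/(3*(-598 + 1699)) - 175908 = (⅓)*(-2311 + 376 + 8495)/1101 - 175908 = (⅓)*(1/1101)*6560 - 175908 = 6560/3303 - 175908 = -581017564/3303 ≈ -1.7591e+5)
1/(H(1037) + q) = 1/(260 - 581017564/3303) = 1/(-580158784/3303) = -3303/580158784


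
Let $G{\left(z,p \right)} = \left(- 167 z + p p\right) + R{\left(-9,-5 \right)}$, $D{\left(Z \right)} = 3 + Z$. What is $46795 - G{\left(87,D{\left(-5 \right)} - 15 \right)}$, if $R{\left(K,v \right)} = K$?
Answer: $61044$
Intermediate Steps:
$G{\left(z,p \right)} = -9 + p^{2} - 167 z$ ($G{\left(z,p \right)} = \left(- 167 z + p p\right) - 9 = \left(- 167 z + p^{2}\right) - 9 = \left(p^{2} - 167 z\right) - 9 = -9 + p^{2} - 167 z$)
$46795 - G{\left(87,D{\left(-5 \right)} - 15 \right)} = 46795 - \left(-9 + \left(\left(3 - 5\right) - 15\right)^{2} - 14529\right) = 46795 - \left(-9 + \left(-2 - 15\right)^{2} - 14529\right) = 46795 - \left(-9 + \left(-17\right)^{2} - 14529\right) = 46795 - \left(-9 + 289 - 14529\right) = 46795 - -14249 = 46795 + 14249 = 61044$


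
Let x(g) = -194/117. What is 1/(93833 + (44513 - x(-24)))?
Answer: 117/16186676 ≈ 7.2282e-6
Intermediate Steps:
x(g) = -194/117 (x(g) = -194*1/117 = -194/117)
1/(93833 + (44513 - x(-24))) = 1/(93833 + (44513 - 1*(-194/117))) = 1/(93833 + (44513 + 194/117)) = 1/(93833 + 5208215/117) = 1/(16186676/117) = 117/16186676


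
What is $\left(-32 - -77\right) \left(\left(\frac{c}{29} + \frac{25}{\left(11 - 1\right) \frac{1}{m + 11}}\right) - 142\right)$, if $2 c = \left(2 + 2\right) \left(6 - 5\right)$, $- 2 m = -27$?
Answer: $- \frac{421155}{116} \approx -3630.6$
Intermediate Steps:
$m = \frac{27}{2}$ ($m = \left(- \frac{1}{2}\right) \left(-27\right) = \frac{27}{2} \approx 13.5$)
$c = 2$ ($c = \frac{\left(2 + 2\right) \left(6 - 5\right)}{2} = \frac{4 \cdot 1}{2} = \frac{1}{2} \cdot 4 = 2$)
$\left(-32 - -77\right) \left(\left(\frac{c}{29} + \frac{25}{\left(11 - 1\right) \frac{1}{m + 11}}\right) - 142\right) = \left(-32 - -77\right) \left(\left(\frac{2}{29} + \frac{25}{\left(11 - 1\right) \frac{1}{\frac{27}{2} + 11}}\right) - 142\right) = \left(-32 + 77\right) \left(\left(2 \cdot \frac{1}{29} + \frac{25}{10 \frac{1}{\frac{49}{2}}}\right) - 142\right) = 45 \left(\left(\frac{2}{29} + \frac{25}{10 \cdot \frac{2}{49}}\right) - 142\right) = 45 \left(\left(\frac{2}{29} + \frac{25}{\frac{20}{49}}\right) - 142\right) = 45 \left(\left(\frac{2}{29} + 25 \cdot \frac{49}{20}\right) - 142\right) = 45 \left(\left(\frac{2}{29} + \frac{245}{4}\right) - 142\right) = 45 \left(\frac{7113}{116} - 142\right) = 45 \left(- \frac{9359}{116}\right) = - \frac{421155}{116}$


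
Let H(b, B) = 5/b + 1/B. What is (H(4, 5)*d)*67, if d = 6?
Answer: 5829/10 ≈ 582.90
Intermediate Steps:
H(b, B) = 1/B + 5/b (H(b, B) = 5/b + 1/B = 1/B + 5/b)
(H(4, 5)*d)*67 = ((1/5 + 5/4)*6)*67 = ((29/20)*6)*67 = (87/10)*67 = 5829/10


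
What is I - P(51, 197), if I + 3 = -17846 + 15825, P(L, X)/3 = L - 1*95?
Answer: -1892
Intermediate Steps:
P(L, X) = -285 + 3*L (P(L, X) = 3*(L - 1*95) = 3*(L - 95) = 3*(-95 + L) = -285 + 3*L)
I = -2024 (I = -3 + (-17846 + 15825) = -3 - 2021 = -2024)
I - P(51, 197) = -2024 - (-285 + 3*51) = -2024 - (-285 + 153) = -2024 - 1*(-132) = -2024 + 132 = -1892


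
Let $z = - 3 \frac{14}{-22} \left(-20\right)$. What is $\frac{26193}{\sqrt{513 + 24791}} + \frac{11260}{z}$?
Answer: $- \frac{6193}{21} + \frac{26193 \sqrt{6326}}{12652} \approx -130.24$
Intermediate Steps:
$z = - \frac{420}{11}$ ($z = - 3 \cdot 14 \left(- \frac{1}{22}\right) \left(-20\right) = \left(-3\right) \left(- \frac{7}{11}\right) \left(-20\right) = \frac{21}{11} \left(-20\right) = - \frac{420}{11} \approx -38.182$)
$\frac{26193}{\sqrt{513 + 24791}} + \frac{11260}{z} = \frac{26193}{\sqrt{513 + 24791}} + \frac{11260}{- \frac{420}{11}} = \frac{26193}{\sqrt{25304}} + 11260 \left(- \frac{11}{420}\right) = \frac{26193}{2 \sqrt{6326}} - \frac{6193}{21} = 26193 \frac{\sqrt{6326}}{12652} - \frac{6193}{21} = \frac{26193 \sqrt{6326}}{12652} - \frac{6193}{21} = - \frac{6193}{21} + \frac{26193 \sqrt{6326}}{12652}$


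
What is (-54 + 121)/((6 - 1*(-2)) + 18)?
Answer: 67/26 ≈ 2.5769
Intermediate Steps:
(-54 + 121)/((6 - 1*(-2)) + 18) = 67/((6 + 2) + 18) = 67/(8 + 18) = 67/26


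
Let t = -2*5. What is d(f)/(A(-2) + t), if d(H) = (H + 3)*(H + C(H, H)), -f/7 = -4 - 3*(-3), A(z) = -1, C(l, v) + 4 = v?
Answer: -2368/11 ≈ -215.27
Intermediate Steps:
t = -10
C(l, v) = -4 + v
f = -35 (f = -7*(-4 - 3*(-3)) = -7*(-4 + 9) = -7*5 = -35)
d(H) = (-4 + 2*H)*(3 + H) (d(H) = (H + 3)*(H + (-4 + H)) = (3 + H)*(-4 + 2*H) = (-4 + 2*H)*(3 + H))
d(f)/(A(-2) + t) = (-12 + 2*(-35) + 2*(-35)²)/(-1 - 10) = (-12 - 70 + 2*1225)/(-11) = -(-12 - 70 + 2450)/11 = -1/11*2368 = -2368/11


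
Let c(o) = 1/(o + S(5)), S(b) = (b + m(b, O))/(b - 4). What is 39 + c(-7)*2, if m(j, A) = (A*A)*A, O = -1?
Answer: 115/3 ≈ 38.333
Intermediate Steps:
m(j, A) = A**3 (m(j, A) = A**2*A = A**3)
S(b) = (-1 + b)/(-4 + b) (S(b) = (b + (-1)**3)/(b - 4) = (b - 1)/(-4 + b) = (-1 + b)/(-4 + b))
c(o) = 1/(4 + o) (c(o) = 1/(o + (-1 + 5)/(-4 + 5)) = 1/(o + 4/1) = 1/(o + 1*4) = 1/(o + 4) = 1/(4 + o))
39 + c(-7)*2 = 39 + 2/(4 - 7) = 39 + 2/(-3) = 39 - 1/3*2 = 39 - 2/3 = 115/3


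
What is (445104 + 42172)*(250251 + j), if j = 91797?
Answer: 166671781248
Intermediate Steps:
(445104 + 42172)*(250251 + j) = (445104 + 42172)*(250251 + 91797) = 487276*342048 = 166671781248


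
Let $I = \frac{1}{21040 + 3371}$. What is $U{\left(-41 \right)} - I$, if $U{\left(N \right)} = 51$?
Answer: $\frac{1244960}{24411} \approx 51.0$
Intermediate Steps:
$I = \frac{1}{24411} \approx 4.0965 \cdot 10^{-5}$
$U{\left(-41 \right)} - I = 51 - \frac{1}{24411} = \frac{1244960}{24411}$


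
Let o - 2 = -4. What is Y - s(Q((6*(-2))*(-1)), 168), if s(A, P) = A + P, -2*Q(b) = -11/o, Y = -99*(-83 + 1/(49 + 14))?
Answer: 225405/28 ≈ 8050.2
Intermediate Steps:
o = -2 (o = 2 - 4 = -2)
Y = 57508/7 (Y = -99*(-83 + 1/63) = -99*(-5228/63) = 57508/7 ≈ 8215.4)
Q(b) = -11/4 (Q(b) = -(-11)/(2*(-2)) = -(-11)*(-1)/(2*2) = -½*11/2 = -11/4)
Y - s(Q((6*(-2))*(-1)), 168) = 57508/7 - (-11/4 + 168) = 57508/7 - 1*661/4 = 57508/7 - 661/4 = 225405/28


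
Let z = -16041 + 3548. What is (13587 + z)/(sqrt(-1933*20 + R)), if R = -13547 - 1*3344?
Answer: -1094*I*sqrt(55551)/55551 ≈ -4.6416*I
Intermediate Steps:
R = -16891 (R = -13547 - 3344 = -16891)
z = -12493
(13587 + z)/(sqrt(-1933*20 + R)) = (13587 - 12493)/(sqrt(-1933*20 - 16891)) = 1094/(sqrt(-38660 - 16891)) = 1094/(sqrt(-55551)) = 1094/((I*sqrt(55551))) = 1094*(-I*sqrt(55551)/55551) = -1094*I*sqrt(55551)/55551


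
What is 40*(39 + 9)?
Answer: 1920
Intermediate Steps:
40*(39 + 9) = 40*48 = 1920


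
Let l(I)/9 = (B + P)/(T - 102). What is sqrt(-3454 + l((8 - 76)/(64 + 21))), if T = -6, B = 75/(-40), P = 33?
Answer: I*sqrt(221222)/8 ≈ 58.793*I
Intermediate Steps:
B = -15/8 (B = 75*(-1/40) = -15/8 ≈ -1.8750)
l(I) = -83/32 (l(I) = 9*((-15/8 + 33)/(-6 - 102)) = 9*((249/8)/(-108)) = 9*((249/8)*(-1/108)) = 9*(-83/288) = -83/32)
sqrt(-3454 + l((8 - 76)/(64 + 21))) = sqrt(-3454 - 83/32) = sqrt(-110611/32) = I*sqrt(221222)/8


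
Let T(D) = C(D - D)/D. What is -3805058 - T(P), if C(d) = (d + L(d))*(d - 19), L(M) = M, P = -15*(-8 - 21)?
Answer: -3805058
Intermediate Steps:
P = 435 (P = -15*(-29) = 435)
C(d) = 2*d*(-19 + d) (C(d) = (d + d)*(d - 19) = (2*d)*(-19 + d) = 2*d*(-19 + d))
T(D) = 0 (T(D) = (2*(D - D)*(-19 + (D - D)))/D = (2*0*(-19 + 0))/D = (2*0*(-19))/D = 0/D = 0)
-3805058 - T(P) = -3805058 - 1*0 = -3805058 + 0 = -3805058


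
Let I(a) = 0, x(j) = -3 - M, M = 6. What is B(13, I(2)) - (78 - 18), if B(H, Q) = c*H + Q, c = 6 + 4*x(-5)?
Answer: -450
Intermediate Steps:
x(j) = -9 (x(j) = -3 - 1*6 = -3 - 6 = -9)
c = -30 (c = 6 + 4*(-9) = 6 - 36 = -30)
B(H, Q) = Q - 30*H (B(H, Q) = -30*H + Q = Q - 30*H)
B(13, I(2)) - (78 - 18) = (0 - 30*13) - (78 - 18) = (0 - 390) - 1*60 = -390 - 60 = -450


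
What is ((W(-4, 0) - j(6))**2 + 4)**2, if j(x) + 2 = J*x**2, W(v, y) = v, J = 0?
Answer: 64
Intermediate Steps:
j(x) = -2 (j(x) = -2 + 0*x**2 = -2 + 0 = -2)
((W(-4, 0) - j(6))**2 + 4)**2 = ((-4 - 1*(-2))**2 + 4)**2 = ((-4 + 2)**2 + 4)**2 = ((-2)**2 + 4)**2 = (4 + 4)**2 = 8**2 = 64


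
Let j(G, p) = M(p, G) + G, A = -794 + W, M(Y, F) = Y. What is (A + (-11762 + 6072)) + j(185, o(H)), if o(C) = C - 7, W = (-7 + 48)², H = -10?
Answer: -4635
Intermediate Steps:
W = 1681 (W = 41² = 1681)
A = 887 (A = -794 + 1681 = 887)
o(C) = -7 + C
j(G, p) = G + p (j(G, p) = p + G = G + p)
(A + (-11762 + 6072)) + j(185, o(H)) = (887 + (-11762 + 6072)) + (185 + (-7 - 10)) = (887 - 5690) + (185 - 17) = -4803 + 168 = -4635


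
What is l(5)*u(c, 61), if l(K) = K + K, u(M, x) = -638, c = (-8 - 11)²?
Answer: -6380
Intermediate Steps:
c = 361 (c = (-19)² = 361)
l(K) = 2*K
l(5)*u(c, 61) = (2*5)*(-638) = 10*(-638) = -6380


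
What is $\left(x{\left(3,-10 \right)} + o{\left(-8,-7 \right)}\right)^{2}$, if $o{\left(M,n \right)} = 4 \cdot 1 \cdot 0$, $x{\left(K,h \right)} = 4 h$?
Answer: $1600$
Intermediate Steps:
$o{\left(M,n \right)} = 0$ ($o{\left(M,n \right)} = 4 \cdot 0 = 0$)
$\left(x{\left(3,-10 \right)} + o{\left(-8,-7 \right)}\right)^{2} = \left(4 \left(-10\right) + 0\right)^{2} = \left(-40 + 0\right)^{2} = \left(-40\right)^{2} = 1600$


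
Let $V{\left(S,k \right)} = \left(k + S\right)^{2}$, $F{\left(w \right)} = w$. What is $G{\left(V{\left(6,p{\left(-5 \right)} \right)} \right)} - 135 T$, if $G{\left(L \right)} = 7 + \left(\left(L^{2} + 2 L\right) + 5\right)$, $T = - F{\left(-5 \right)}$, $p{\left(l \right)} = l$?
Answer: $-660$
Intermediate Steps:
$V{\left(S,k \right)} = \left(S + k\right)^{2}$
$T = 5$ ($T = \left(-1\right) \left(-5\right) = 5$)
$G{\left(L \right)} = 12 + L^{2} + 2 L$ ($G{\left(L \right)} = 7 + \left(5 + L^{2} + 2 L\right) = 12 + L^{2} + 2 L$)
$G{\left(V{\left(6,p{\left(-5 \right)} \right)} \right)} - 135 T = \left(12 + \left(\left(6 - 5\right)^{2}\right)^{2} + 2 \left(6 - 5\right)^{2}\right) - 675 = \left(12 + \left(1^{2}\right)^{2} + 2 \cdot 1^{2}\right) - 675 = \left(12 + 1^{2} + 2 \cdot 1\right) - 675 = \left(12 + 1 + 2\right) - 675 = 15 - 675 = -660$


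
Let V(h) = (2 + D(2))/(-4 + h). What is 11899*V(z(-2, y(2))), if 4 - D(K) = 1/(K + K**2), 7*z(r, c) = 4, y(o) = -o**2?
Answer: -2915255/144 ≈ -20245.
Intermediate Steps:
z(r, c) = 4/7 (z(r, c) = (1/7)*4 = 4/7)
D(K) = 4 - 1/(K + K**2)
V(h) = 35/(6*(-4 + h)) (V(h) = (2 + (-1 + 4*2 + 4*2**2)/(2*(1 + 2)))/(-4 + h) = (2 + (1/2)*(-1 + 8 + 4*4)/3)/(-4 + h) = (2 + (1/2)*(1/3)*(-1 + 8 + 16))/(-4 + h) = (2 + (1/2)*(1/3)*23)/(-4 + h) = (2 + 23/6)/(-4 + h) = 35/(6*(-4 + h)))
11899*V(z(-2, y(2))) = 11899*(35/(6*(-4 + 4/7))) = 11899*(35/(6*(-24/7))) = 11899*((35/6)*(-7/24)) = 11899*(-245/144) = -2915255/144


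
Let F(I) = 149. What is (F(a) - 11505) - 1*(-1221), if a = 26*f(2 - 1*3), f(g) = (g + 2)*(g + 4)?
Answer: -10135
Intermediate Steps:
f(g) = (2 + g)*(4 + g)
a = 78 (a = 26*(8 + (2 - 1*3)² + 6*(2 - 1*3)) = 26*(8 + (2 - 3)² + 6*(2 - 3)) = 26*(8 + (-1)² + 6*(-1)) = 26*(8 + 1 - 6) = 26*3 = 78)
(F(a) - 11505) - 1*(-1221) = (149 - 11505) - 1*(-1221) = -11356 + 1221 = -10135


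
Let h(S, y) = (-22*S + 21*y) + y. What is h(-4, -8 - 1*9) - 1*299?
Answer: -585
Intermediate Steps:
h(S, y) = -22*S + 22*y
h(-4, -8 - 1*9) - 1*299 = (-22*(-4) + 22*(-8 - 1*9)) - 1*299 = (88 + 22*(-8 - 9)) - 299 = (88 + 22*(-17)) - 299 = (88 - 374) - 299 = -286 - 299 = -585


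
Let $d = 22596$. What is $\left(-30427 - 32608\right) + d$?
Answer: $-40439$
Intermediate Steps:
$\left(-30427 - 32608\right) + d = \left(-30427 - 32608\right) + 22596 = -63035 + 22596 = -40439$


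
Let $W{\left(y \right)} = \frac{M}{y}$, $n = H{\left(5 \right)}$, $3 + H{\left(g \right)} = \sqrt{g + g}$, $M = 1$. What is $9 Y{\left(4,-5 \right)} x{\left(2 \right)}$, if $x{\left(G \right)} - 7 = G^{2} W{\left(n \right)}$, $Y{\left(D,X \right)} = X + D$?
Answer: $-171 - 36 \sqrt{10} \approx -284.84$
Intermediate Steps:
$Y{\left(D,X \right)} = D + X$
$H{\left(g \right)} = -3 + \sqrt{2} \sqrt{g}$ ($H{\left(g \right)} = -3 + \sqrt{g + g} = -3 + \sqrt{2 g} = -3 + \sqrt{2} \sqrt{g}$)
$n = -3 + \sqrt{10}$ ($n = -3 + \sqrt{2} \sqrt{5} = -3 + \sqrt{10} \approx 0.16228$)
$W{\left(y \right)} = \frac{1}{y}$ ($W{\left(y \right)} = 1 \frac{1}{y} = \frac{1}{y}$)
$x{\left(G \right)} = 7 + \frac{G^{2}}{-3 + \sqrt{10}}$
$9 Y{\left(4,-5 \right)} x{\left(2 \right)} = 9 \left(4 - 5\right) \left(7 + 3 \cdot 2^{2} + \sqrt{10} \cdot 2^{2}\right) = 9 \left(-1\right) \left(7 + 3 \cdot 4 + \sqrt{10} \cdot 4\right) = - 9 \left(7 + 12 + 4 \sqrt{10}\right) = - 9 \left(19 + 4 \sqrt{10}\right) = -171 - 36 \sqrt{10}$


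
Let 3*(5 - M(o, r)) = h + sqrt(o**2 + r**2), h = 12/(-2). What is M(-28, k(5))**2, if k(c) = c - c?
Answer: 49/9 ≈ 5.4444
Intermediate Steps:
h = -6 (h = 12*(-1/2) = -6)
k(c) = 0
M(o, r) = 7 - sqrt(o**2 + r**2)/3 (M(o, r) = 5 - (-6 + sqrt(o**2 + r**2))/3 = 5 + (2 - sqrt(o**2 + r**2)/3) = 7 - sqrt(o**2 + r**2)/3)
M(-28, k(5))**2 = (7 - sqrt((-28)**2 + 0**2)/3)**2 = (7 - sqrt(784 + 0)/3)**2 = (7 - sqrt(784)/3)**2 = (7 - 1/3*28)**2 = (7 - 28/3)**2 = (-7/3)**2 = 49/9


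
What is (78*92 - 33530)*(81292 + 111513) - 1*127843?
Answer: -5081310813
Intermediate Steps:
(78*92 - 33530)*(81292 + 111513) - 1*127843 = (7176 - 33530)*192805 - 127843 = -26354*192805 - 127843 = -5081182970 - 127843 = -5081310813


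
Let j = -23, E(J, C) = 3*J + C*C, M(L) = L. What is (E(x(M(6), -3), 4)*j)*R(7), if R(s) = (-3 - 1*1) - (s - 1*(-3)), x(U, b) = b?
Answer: 2254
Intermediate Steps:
E(J, C) = C² + 3*J (E(J, C) = 3*J + C² = C² + 3*J)
R(s) = -7 - s (R(s) = (-3 - 1) - (s + 3) = -4 - (3 + s) = -4 + (-3 - s) = -7 - s)
(E(x(M(6), -3), 4)*j)*R(7) = ((4² + 3*(-3))*(-23))*(-7 - 1*7) = ((16 - 9)*(-23))*(-7 - 7) = (7*(-23))*(-14) = -161*(-14) = 2254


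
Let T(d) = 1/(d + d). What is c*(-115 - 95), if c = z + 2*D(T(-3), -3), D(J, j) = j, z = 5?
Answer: 210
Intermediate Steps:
T(d) = 1/(2*d)
c = -1 (c = 5 + 2*(-3) = 5 - 6 = -1)
c*(-115 - 95) = -(-115 - 95) = -1*(-210) = 210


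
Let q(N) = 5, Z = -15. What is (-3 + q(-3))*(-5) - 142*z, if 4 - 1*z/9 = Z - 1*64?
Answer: -106084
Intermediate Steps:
z = 747 (z = 36 - 9*(-15 - 1*64) = 36 - 9*(-15 - 64) = 36 - 9*(-79) = 36 + 711 = 747)
(-3 + q(-3))*(-5) - 142*z = (-3 + 5)*(-5) - 142*747 = 2*(-5) - 106074 = -10 - 106074 = -106084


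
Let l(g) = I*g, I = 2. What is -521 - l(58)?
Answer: -637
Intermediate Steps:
l(g) = 2*g
-521 - l(58) = -521 - 2*58 = -521 - 1*116 = -521 - 116 = -637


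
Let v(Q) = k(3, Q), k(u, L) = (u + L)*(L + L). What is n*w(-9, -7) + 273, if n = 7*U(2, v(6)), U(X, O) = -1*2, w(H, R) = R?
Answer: 371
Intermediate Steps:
k(u, L) = 2*L*(L + u) (k(u, L) = (L + u)*(2*L) = 2*L*(L + u))
v(Q) = 2*Q*(3 + Q) (v(Q) = 2*Q*(Q + 3) = 2*Q*(3 + Q))
U(X, O) = -2
n = -14 (n = 7*(-2) = -14)
n*w(-9, -7) + 273 = -14*(-7) + 273 = 98 + 273 = 371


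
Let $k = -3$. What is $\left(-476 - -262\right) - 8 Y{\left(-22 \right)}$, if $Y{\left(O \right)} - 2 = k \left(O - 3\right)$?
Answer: $-830$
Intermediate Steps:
$Y{\left(O \right)} = 11 - 3 O$ ($Y{\left(O \right)} = 2 - 3 \left(O - 3\right) = 2 - 3 \left(-3 + O\right) = 2 - \left(-9 + 3 O\right) = 11 - 3 O$)
$\left(-476 - -262\right) - 8 Y{\left(-22 \right)} = \left(-476 - -262\right) - 8 \left(11 - -66\right) = \left(-476 + 262\right) - 8 \left(11 + 66\right) = -214 - 616 = -830$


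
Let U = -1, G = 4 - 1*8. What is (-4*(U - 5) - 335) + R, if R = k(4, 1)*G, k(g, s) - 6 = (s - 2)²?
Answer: -339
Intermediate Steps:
G = -4 (G = 4 - 8 = -4)
k(g, s) = 6 + (-2 + s)² (k(g, s) = 6 + (s - 2)² = 6 + (-2 + s)²)
R = -28 (R = (6 + (-2 + 1)²)*(-4) = (6 + (-1)²)*(-4) = (6 + 1)*(-4) = 7*(-4) = -28)
(-4*(U - 5) - 335) + R = (-4*(-1 - 5) - 335) - 28 = (-4*(-6) - 335) - 28 = (24 - 335) - 28 = -311 - 28 = -339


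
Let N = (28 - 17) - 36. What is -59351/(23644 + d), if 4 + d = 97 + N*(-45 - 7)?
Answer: -59351/25037 ≈ -2.3705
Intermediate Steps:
N = -25 (N = 11 - 36 = -25)
d = 1393 (d = -4 + (97 - 25*(-45 - 7)) = -4 + (97 - 25*(-52)) = -4 + (97 + 1300) = -4 + 1397 = 1393)
-59351/(23644 + d) = -59351/(23644 + 1393) = -59351/25037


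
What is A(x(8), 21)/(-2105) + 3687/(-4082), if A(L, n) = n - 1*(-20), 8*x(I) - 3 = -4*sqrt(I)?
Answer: -7928497/8592610 ≈ -0.92271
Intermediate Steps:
x(I) = 3/8 - sqrt(I)/2 (x(I) = 3/8 + (-4*sqrt(I))/8 = 3/8 - sqrt(I)/2)
A(L, n) = 20 + n (A(L, n) = n + 20 = 20 + n)
A(x(8), 21)/(-2105) + 3687/(-4082) = (20 + 21)/(-2105) + 3687/(-4082) = 41*(-1/2105) + 3687*(-1/4082) = -41/2105 - 3687/4082 = -7928497/8592610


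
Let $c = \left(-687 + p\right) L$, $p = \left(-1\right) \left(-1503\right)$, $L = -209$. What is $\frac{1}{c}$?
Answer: $- \frac{1}{170544} \approx -5.8636 \cdot 10^{-6}$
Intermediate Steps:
$p = 1503$
$c = -170544$ ($c = \left(-687 + 1503\right) \left(-209\right) = 816 \left(-209\right) = -170544$)
$\frac{1}{c} = \frac{1}{-170544} = - \frac{1}{170544}$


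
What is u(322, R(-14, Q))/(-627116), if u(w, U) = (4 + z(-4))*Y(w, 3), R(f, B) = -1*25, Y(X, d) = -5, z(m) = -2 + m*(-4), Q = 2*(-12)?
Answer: 45/313558 ≈ 0.00014351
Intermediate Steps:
Q = -24
z(m) = -2 - 4*m
R(f, B) = -25
u(w, U) = -90 (u(w, U) = (4 + (-2 - 4*(-4)))*(-5) = (4 + (-2 + 16))*(-5) = (4 + 14)*(-5) = 18*(-5) = -90)
u(322, R(-14, Q))/(-627116) = -90/(-627116) = -90*(-1/627116) = 45/313558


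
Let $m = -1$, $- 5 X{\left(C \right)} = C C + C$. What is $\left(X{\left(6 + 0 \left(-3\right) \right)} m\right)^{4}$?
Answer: $\frac{3111696}{625} \approx 4978.7$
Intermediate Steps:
$X{\left(C \right)} = - \frac{C}{5} - \frac{C^{2}}{5}$ ($X{\left(C \right)} = - \frac{C C + C}{5} = - \frac{C^{2} + C}{5} = - \frac{C + C^{2}}{5} = - \frac{C}{5} - \frac{C^{2}}{5}$)
$\left(X{\left(6 + 0 \left(-3\right) \right)} m\right)^{4} = \left(- \frac{\left(6 + 0 \left(-3\right)\right) \left(1 + \left(6 + 0 \left(-3\right)\right)\right)}{5} \left(-1\right)\right)^{4} = \left(- \frac{\left(6 + 0\right) \left(1 + \left(6 + 0\right)\right)}{5} \left(-1\right)\right)^{4} = \left(\left(- \frac{1}{5}\right) 6 \left(1 + 6\right) \left(-1\right)\right)^{4} = \left(\left(- \frac{1}{5}\right) 6 \cdot 7 \left(-1\right)\right)^{4} = \left(\left(- \frac{42}{5}\right) \left(-1\right)\right)^{4} = \left(\frac{42}{5}\right)^{4} = \frac{3111696}{625}$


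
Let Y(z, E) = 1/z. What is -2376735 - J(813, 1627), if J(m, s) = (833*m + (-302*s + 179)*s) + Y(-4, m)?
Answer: 3184351045/4 ≈ 7.9609e+8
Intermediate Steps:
J(m, s) = -¼ + 833*m + s*(179 - 302*s) (J(m, s) = (833*m + (-302*s + 179)*s) + 1/(-4) = (833*m + (179 - 302*s)*s) - ¼ = (833*m + s*(179 - 302*s)) - ¼ = -¼ + 833*m + s*(179 - 302*s))
-2376735 - J(813, 1627) = -2376735 - (-¼ - 302*1627² + 179*1627 + 833*813) = -2376735 - (-¼ - 302*2647129 + 291233 + 677229) = -2376735 - (-¼ - 799432958 + 291233 + 677229) = -2376735 - 1*(-3193857985/4) = -2376735 + 3193857985/4 = 3184351045/4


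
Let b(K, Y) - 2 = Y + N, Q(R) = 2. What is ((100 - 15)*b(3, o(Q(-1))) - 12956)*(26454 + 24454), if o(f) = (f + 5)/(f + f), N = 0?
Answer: -643337123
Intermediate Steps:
o(f) = (5 + f)/(2*f) (o(f) = (5 + f)/((2*f)) = (5 + f)*(1/(2*f)) = (5 + f)/(2*f))
b(K, Y) = 2 + Y (b(K, Y) = 2 + (Y + 0) = 2 + Y)
((100 - 15)*b(3, o(Q(-1))) - 12956)*(26454 + 24454) = ((100 - 15)*(2 + (½)*(5 + 2)/2) - 12956)*(26454 + 24454) = (85*(2 + (½)*(½)*7) - 12956)*50908 = (85*(2 + 7/4) - 12956)*50908 = (85*(15/4) - 12956)*50908 = (1275/4 - 12956)*50908 = -50549/4*50908 = -643337123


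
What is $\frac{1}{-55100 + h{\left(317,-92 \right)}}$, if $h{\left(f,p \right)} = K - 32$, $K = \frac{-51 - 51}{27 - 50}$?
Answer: $- \frac{23}{1267934} \approx -1.814 \cdot 10^{-5}$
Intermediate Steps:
$K = \frac{102}{23}$ ($K = - \frac{102}{-23} = \left(-102\right) \left(- \frac{1}{23}\right) = \frac{102}{23} \approx 4.4348$)
$h{\left(f,p \right)} = - \frac{634}{23}$ ($h{\left(f,p \right)} = \frac{102}{23} - 32 = - \frac{634}{23}$)
$\frac{1}{-55100 + h{\left(317,-92 \right)}} = \frac{1}{-55100 - \frac{634}{23}} = \frac{1}{- \frac{1267934}{23}} = - \frac{23}{1267934}$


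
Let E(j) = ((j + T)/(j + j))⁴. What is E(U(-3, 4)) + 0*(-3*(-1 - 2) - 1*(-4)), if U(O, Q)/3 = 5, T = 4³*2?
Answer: 418161601/810000 ≈ 516.25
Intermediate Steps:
T = 128 (T = 64*2 = 128)
U(O, Q) = 15 (U(O, Q) = 3*5 = 15)
E(j) = (128 + j)⁴/(16*j⁴) (E(j) = ((j + 128)/(j + j))⁴ = ((128 + j)/((2*j)))⁴ = ((128 + j)*(1/(2*j)))⁴ = ((128 + j)/(2*j))⁴ = (128 + j)⁴/(16*j⁴))
E(U(-3, 4)) + 0*(-3*(-1 - 2) - 1*(-4)) = (1/16)*(128 + 15)⁴/15⁴ + 0*(-3*(-1 - 2) - 1*(-4)) = (1/16)*(1/50625)*143⁴ + 0*(-3*(-3) + 4) = (1/16)*(1/50625)*418161601 + 0*(9 + 4) = 418161601/810000 + 0*13 = 418161601/810000 + 0 = 418161601/810000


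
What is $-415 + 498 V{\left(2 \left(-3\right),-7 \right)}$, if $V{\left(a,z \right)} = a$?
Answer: $-3403$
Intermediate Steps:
$-415 + 498 V{\left(2 \left(-3\right),-7 \right)} = -415 + 498 \cdot 2 \left(-3\right) = -415 + 498 \left(-6\right) = -415 - 2988 = -3403$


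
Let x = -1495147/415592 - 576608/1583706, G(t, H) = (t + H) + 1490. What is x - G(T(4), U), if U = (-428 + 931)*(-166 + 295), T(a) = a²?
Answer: -21850428198275927/329087771976 ≈ -66397.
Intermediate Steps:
U = 64887 (U = 503*129 = 64887)
G(t, H) = 1490 + H + t (G(t, H) = (H + t) + 1490 = 1490 + H + t)
x = -1303753473359/329087771976 (x = -1495147*1/415592 - 576608*1/1583706 = -1495147/415592 - 288304/791853 = -1303753473359/329087771976 ≈ -3.9617)
x - G(T(4), U) = -1303753473359/329087771976 - (1490 + 64887 + 4²) = -1303753473359/329087771976 - (1490 + 64887 + 16) = -1303753473359/329087771976 - 1*66393 = -1303753473359/329087771976 - 66393 = -21850428198275927/329087771976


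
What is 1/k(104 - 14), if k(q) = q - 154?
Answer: -1/64 ≈ -0.015625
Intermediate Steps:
k(q) = -154 + q
1/k(104 - 14) = 1/(-154 + (104 - 14)) = 1/(-154 + 90) = 1/(-64) = -1/64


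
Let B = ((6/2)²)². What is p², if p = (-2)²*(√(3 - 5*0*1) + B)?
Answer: 105024 + 2592*√3 ≈ 1.0951e+5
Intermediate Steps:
B = 81 (B = ((6*(½))²)² = (3²)² = 9² = 81)
p = 324 + 4*√3 (p = (-2)²*(√(3 - 5*0*1) + 81) = 4*(√(3 + 0*1) + 81) = 4*(√(3 + 0) + 81) = 4*(√3 + 81) = 4*(81 + √3) = 324 + 4*√3 ≈ 330.93)
p² = (324 + 4*√3)²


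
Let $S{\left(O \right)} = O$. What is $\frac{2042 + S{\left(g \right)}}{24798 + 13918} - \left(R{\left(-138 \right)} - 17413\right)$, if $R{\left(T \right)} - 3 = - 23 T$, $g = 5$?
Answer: $\frac{551163023}{38716} \approx 14236.0$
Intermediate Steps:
$R{\left(T \right)} = 3 - 23 T$
$\frac{2042 + S{\left(g \right)}}{24798 + 13918} - \left(R{\left(-138 \right)} - 17413\right) = \frac{2042 + 5}{24798 + 13918} - \left(\left(3 - -3174\right) - 17413\right) = \frac{2047}{38716} - \left(\left(3 + 3174\right) - 17413\right) = 2047 \cdot \frac{1}{38716} - \left(3177 - 17413\right) = \frac{2047}{38716} - -14236 = \frac{2047}{38716} + 14236 = \frac{551163023}{38716}$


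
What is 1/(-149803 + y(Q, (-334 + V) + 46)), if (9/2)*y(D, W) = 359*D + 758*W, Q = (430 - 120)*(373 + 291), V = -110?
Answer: 9/145841525 ≈ 6.1711e-8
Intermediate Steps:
Q = 205840 (Q = 310*664 = 205840)
y(D, W) = 718*D/9 + 1516*W/9 (y(D, W) = 2*(359*D + 758*W)/9 = 718*D/9 + 1516*W/9)
1/(-149803 + y(Q, (-334 + V) + 46)) = 1/(-149803 + ((718/9)*205840 + 1516*((-334 - 110) + 46)/9)) = 1/(-149803 + (147793120/9 + 1516*(-444 + 46)/9)) = 1/(-149803 + (147793120/9 + (1516/9)*(-398))) = 1/(-149803 + (147793120/9 - 603368/9)) = 1/(-149803 + 147189752/9) = 1/(145841525/9) = 9/145841525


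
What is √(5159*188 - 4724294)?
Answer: I*√3754402 ≈ 1937.6*I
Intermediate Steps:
√(5159*188 - 4724294) = √(969892 - 4724294) = √(-3754402) = I*√3754402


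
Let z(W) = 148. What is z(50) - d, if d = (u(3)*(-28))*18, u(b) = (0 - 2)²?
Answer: 2164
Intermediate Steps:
u(b) = 4 (u(b) = (-2)² = 4)
d = -2016 (d = (4*(-28))*18 = -112*18 = -2016)
z(50) - d = 148 - 1*(-2016) = 148 + 2016 = 2164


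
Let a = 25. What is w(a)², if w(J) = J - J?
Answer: 0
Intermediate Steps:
w(J) = 0
w(a)² = 0² = 0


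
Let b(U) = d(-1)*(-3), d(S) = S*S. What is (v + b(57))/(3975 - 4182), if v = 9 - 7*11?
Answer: 71/207 ≈ 0.34300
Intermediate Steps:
d(S) = S**2
b(U) = -3 (b(U) = (-1)**2*(-3) = 1*(-3) = -3)
v = -68 (v = 9 - 77 = -68)
(v + b(57))/(3975 - 4182) = (-68 - 3)/(3975 - 4182) = -71/(-207) = -71*(-1/207) = 71/207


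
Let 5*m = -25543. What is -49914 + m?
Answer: -275113/5 ≈ -55023.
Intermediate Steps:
m = -25543/5 (m = (1/5)*(-25543) = -25543/5 ≈ -5108.6)
-49914 + m = -49914 - 25543/5 = -275113/5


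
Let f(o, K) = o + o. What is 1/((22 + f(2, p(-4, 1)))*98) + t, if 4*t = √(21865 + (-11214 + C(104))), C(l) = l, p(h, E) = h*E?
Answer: 1/2548 + 3*√1195/4 ≈ 25.927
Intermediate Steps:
p(h, E) = E*h
f(o, K) = 2*o
t = 3*√1195/4 (t = √(21865 + (-11214 + 104))/4 = √(21865 - 11110)/4 = √10755/4 = (3*√1195)/4 = 3*√1195/4 ≈ 25.927)
1/((22 + f(2, p(-4, 1)))*98) + t = 1/((22 + 2*2)*98) + 3*√1195/4 = 1/((22 + 4)*98) + 3*√1195/4 = 1/(26*98) + 3*√1195/4 = 1/2548 + 3*√1195/4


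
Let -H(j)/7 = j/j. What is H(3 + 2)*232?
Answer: -1624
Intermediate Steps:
H(j) = -7 (H(j) = -7*j/j = -7*1 = -7)
H(3 + 2)*232 = -7*232 = -1624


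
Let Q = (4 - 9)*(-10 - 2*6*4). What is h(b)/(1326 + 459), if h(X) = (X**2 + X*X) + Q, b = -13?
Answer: 628/1785 ≈ 0.35182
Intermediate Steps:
Q = 290 (Q = -5*(-10 - 12*4) = -5*(-10 - 48) = -5*(-58) = 290)
h(X) = 290 + 2*X**2 (h(X) = (X**2 + X*X) + 290 = (X**2 + X**2) + 290 = 2*X**2 + 290 = 290 + 2*X**2)
h(b)/(1326 + 459) = (290 + 2*(-13)**2)/(1326 + 459) = (290 + 2*169)/1785 = (290 + 338)*(1/1785) = 628*(1/1785) = 628/1785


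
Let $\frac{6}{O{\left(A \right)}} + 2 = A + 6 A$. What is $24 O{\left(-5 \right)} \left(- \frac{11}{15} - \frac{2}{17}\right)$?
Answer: $\frac{10416}{3145} \approx 3.3119$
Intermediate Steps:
$O{\left(A \right)} = \frac{6}{-2 + 7 A}$ ($O{\left(A \right)} = \frac{6}{-2 + \left(A + 6 A\right)} = \frac{6}{-2 + 7 A}$)
$24 O{\left(-5 \right)} \left(- \frac{11}{15} - \frac{2}{17}\right) = 24 \frac{6}{-2 + 7 \left(-5\right)} \left(- \frac{11}{15} - \frac{2}{17}\right) = 24 \frac{6}{-2 - 35} \left(\left(-11\right) \frac{1}{15} - \frac{2}{17}\right) = 24 \frac{6}{-37} \left(- \frac{11}{15} - \frac{2}{17}\right) = 24 \cdot 6 \left(- \frac{1}{37}\right) \left(- \frac{217}{255}\right) = 24 \left(- \frac{6}{37}\right) \left(- \frac{217}{255}\right) = \left(- \frac{144}{37}\right) \left(- \frac{217}{255}\right) = \frac{10416}{3145}$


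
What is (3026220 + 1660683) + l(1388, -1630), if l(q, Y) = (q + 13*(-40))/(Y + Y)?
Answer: 3819825728/815 ≈ 4.6869e+6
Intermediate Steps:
l(q, Y) = (-520 + q)/(2*Y) (l(q, Y) = (q - 520)/((2*Y)) = (-520 + q)*(1/(2*Y)) = (-520 + q)/(2*Y))
(3026220 + 1660683) + l(1388, -1630) = (3026220 + 1660683) + (½)*(-520 + 1388)/(-1630) = 4686903 + (½)*(-1/1630)*868 = 4686903 - 217/815 = 3819825728/815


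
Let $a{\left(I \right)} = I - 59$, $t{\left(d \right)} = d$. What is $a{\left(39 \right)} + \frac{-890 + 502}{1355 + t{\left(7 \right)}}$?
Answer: $- \frac{13814}{681} \approx -20.285$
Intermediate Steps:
$a{\left(I \right)} = -59 + I$
$a{\left(39 \right)} + \frac{-890 + 502}{1355 + t{\left(7 \right)}} = \left(-59 + 39\right) + \frac{-890 + 502}{1355 + 7} = -20 - \frac{388}{1362} = -20 - \frac{194}{681} = - \frac{13814}{681}$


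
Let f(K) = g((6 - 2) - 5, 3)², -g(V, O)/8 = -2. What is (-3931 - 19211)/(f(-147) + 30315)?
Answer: -1218/1609 ≈ -0.75699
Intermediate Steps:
g(V, O) = 16 (g(V, O) = -8*(-2) = 16)
f(K) = 256 (f(K) = 16² = 256)
(-3931 - 19211)/(f(-147) + 30315) = (-3931 - 19211)/(256 + 30315) = -23142/30571 = -23142*1/30571 = -1218/1609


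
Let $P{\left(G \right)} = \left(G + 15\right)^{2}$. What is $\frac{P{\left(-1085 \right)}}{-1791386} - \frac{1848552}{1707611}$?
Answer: $- \frac{2633257003486}{1529495219423} \approx -1.7217$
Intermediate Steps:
$P{\left(G \right)} = \left(15 + G\right)^{2}$
$\frac{P{\left(-1085 \right)}}{-1791386} - \frac{1848552}{1707611} = \frac{\left(15 - 1085\right)^{2}}{-1791386} - \frac{1848552}{1707611} = \left(-1070\right)^{2} \left(- \frac{1}{1791386}\right) - \frac{1848552}{1707611} = 1144900 \left(- \frac{1}{1791386}\right) - \frac{1848552}{1707611} = - \frac{572450}{895693} - \frac{1848552}{1707611} = - \frac{2633257003486}{1529495219423}$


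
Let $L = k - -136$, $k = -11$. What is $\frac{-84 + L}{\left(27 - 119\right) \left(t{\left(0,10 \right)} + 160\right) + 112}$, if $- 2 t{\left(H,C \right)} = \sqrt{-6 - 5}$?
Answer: $- \frac{13612}{4850385} - \frac{943 i \sqrt{11}}{106708470} \approx -0.0028064 - 2.931 \cdot 10^{-5} i$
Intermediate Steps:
$t{\left(H,C \right)} = - \frac{i \sqrt{11}}{2}$ ($t{\left(H,C \right)} = - \frac{\sqrt{-6 - 5}}{2} = - \frac{\sqrt{-11}}{2} = - \frac{i \sqrt{11}}{2}$)
$L = 125$ ($L = -11 - -136 = -11 + 136 = 125$)
$\frac{-84 + L}{\left(27 - 119\right) \left(t{\left(0,10 \right)} + 160\right) + 112} = \frac{-84 + 125}{\left(27 - 119\right) \left(- \frac{i \sqrt{11}}{2} + 160\right) + 112} = \frac{41}{- 92 \left(160 - \frac{i \sqrt{11}}{2}\right) + 112} = \frac{41}{\left(-14720 + 46 i \sqrt{11}\right) + 112} = \frac{41}{-14608 + 46 i \sqrt{11}}$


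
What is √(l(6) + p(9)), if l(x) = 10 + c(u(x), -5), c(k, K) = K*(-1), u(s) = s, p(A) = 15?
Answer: √30 ≈ 5.4772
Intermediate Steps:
c(k, K) = -K
l(x) = 15 (l(x) = 10 - 1*(-5) = 10 + 5 = 15)
√(l(6) + p(9)) = √(15 + 15) = √30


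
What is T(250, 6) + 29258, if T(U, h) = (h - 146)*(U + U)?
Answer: -40742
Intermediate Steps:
T(U, h) = 2*U*(-146 + h) (T(U, h) = (-146 + h)*(2*U) = 2*U*(-146 + h))
T(250, 6) + 29258 = 2*250*(-146 + 6) + 29258 = 2*250*(-140) + 29258 = -70000 + 29258 = -40742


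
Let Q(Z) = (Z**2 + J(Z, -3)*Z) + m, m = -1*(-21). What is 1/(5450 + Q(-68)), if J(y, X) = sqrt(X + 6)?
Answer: 3365/33965051 + 68*sqrt(3)/101895153 ≈ 0.00010023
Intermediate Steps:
m = 21
J(y, X) = sqrt(6 + X)
Q(Z) = 21 + Z**2 + Z*sqrt(3) (Q(Z) = (Z**2 + sqrt(6 - 3)*Z) + 21 = (Z**2 + sqrt(3)*Z) + 21 = (Z**2 + Z*sqrt(3)) + 21 = 21 + Z**2 + Z*sqrt(3))
1/(5450 + Q(-68)) = 1/(5450 + (21 + (-68)**2 - 68*sqrt(3))) = 1/(5450 + (21 + 4624 - 68*sqrt(3))) = 1/(5450 + (4645 - 68*sqrt(3))) = 1/(10095 - 68*sqrt(3))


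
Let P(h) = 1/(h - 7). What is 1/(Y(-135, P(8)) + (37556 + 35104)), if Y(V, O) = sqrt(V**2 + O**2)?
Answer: 36330/2639728687 - sqrt(18226)/5279457374 ≈ 1.3737e-5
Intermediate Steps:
P(h) = 1/(-7 + h)
Y(V, O) = sqrt(O**2 + V**2)
1/(Y(-135, P(8)) + (37556 + 35104)) = 1/(sqrt((1/(-7 + 8))**2 + (-135)**2) + (37556 + 35104)) = 1/(sqrt((1/1)**2 + 18225) + 72660) = 1/(sqrt(1**2 + 18225) + 72660) = 1/(sqrt(1 + 18225) + 72660) = 1/(sqrt(18226) + 72660) = 1/(72660 + sqrt(18226))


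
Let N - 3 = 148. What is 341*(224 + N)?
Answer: 127875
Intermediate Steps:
N = 151 (N = 3 + 148 = 151)
341*(224 + N) = 341*(224 + 151) = 341*375 = 127875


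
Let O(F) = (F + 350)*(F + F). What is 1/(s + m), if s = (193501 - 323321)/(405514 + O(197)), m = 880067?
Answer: 155258/136637409831 ≈ 1.1363e-6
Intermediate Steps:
O(F) = 2*F*(350 + F) (O(F) = (350 + F)*(2*F) = 2*F*(350 + F))
s = -32455/155258 (s = (193501 - 323321)/(405514 + 2*197*(350 + 197)) = -129820/(405514 + 2*197*547) = -129820/(405514 + 215518) = -129820/621032 = -129820*1/621032 = -32455/155258 ≈ -0.20904)
1/(s + m) = 1/(-32455/155258 + 880067) = 1/(136637409831/155258) = 155258/136637409831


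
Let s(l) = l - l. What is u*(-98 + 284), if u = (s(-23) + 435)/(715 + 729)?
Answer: 40455/722 ≈ 56.032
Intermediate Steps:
s(l) = 0
u = 435/1444 (u = (0 + 435)/(715 + 729) = 435/1444 ≈ 0.30125)
u*(-98 + 284) = 435*(-98 + 284)/1444 = (435/1444)*186 = 40455/722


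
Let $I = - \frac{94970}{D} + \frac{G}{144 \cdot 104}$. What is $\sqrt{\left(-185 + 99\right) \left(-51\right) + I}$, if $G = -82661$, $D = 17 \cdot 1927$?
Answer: $\frac{\sqrt{1829214689578941470}}{20441616} \approx 66.163$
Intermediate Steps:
$D = 32759$
$I = - \frac{4130162419}{490598784}$ ($I = - \frac{94970}{32759} - \frac{82661}{144 \cdot 104} = \left(-94970\right) \frac{1}{32759} - \frac{82661}{14976} = - \frac{94970}{32759} - \frac{82661}{14976} = - \frac{4130162419}{490598784} \approx -8.4186$)
$\sqrt{\left(-185 + 99\right) \left(-51\right) + I} = \sqrt{\left(-185 + 99\right) \left(-51\right) - \frac{4130162419}{490598784}} = \sqrt{\left(-86\right) \left(-51\right) - \frac{4130162419}{490598784}} = \sqrt{4386 - \frac{4130162419}{490598784}} = \sqrt{\frac{2147636104205}{490598784}} = \frac{\sqrt{1829214689578941470}}{20441616}$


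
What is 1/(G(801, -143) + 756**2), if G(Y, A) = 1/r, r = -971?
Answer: 971/554961455 ≈ 1.7497e-6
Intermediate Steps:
G(Y, A) = -1/971 (G(Y, A) = 1/(-971) = -1/971)
1/(G(801, -143) + 756**2) = 1/(-1/971 + 756**2) = 1/(-1/971 + 571536) = 1/(554961455/971) = 971/554961455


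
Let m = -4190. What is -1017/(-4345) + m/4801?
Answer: -13322933/20860345 ≈ -0.63867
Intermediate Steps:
-1017/(-4345) + m/4801 = -1017/(-4345) - 4190/4801 = -1017*(-1/4345) - 4190*1/4801 = 1017/4345 - 4190/4801 = -13322933/20860345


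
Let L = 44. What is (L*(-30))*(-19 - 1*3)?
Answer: 29040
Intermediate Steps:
(L*(-30))*(-19 - 1*3) = (44*(-30))*(-19 - 1*3) = -1320*(-19 - 3) = -1320*(-22) = 29040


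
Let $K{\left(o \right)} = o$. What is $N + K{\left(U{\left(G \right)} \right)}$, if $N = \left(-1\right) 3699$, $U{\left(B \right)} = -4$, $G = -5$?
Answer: $-3703$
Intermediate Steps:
$N = -3699$
$N + K{\left(U{\left(G \right)} \right)} = -3699 - 4 = -3703$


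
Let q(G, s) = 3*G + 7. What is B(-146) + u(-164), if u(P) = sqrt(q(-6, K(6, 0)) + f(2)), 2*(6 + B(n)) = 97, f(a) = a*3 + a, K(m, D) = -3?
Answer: 85/2 + I*sqrt(3) ≈ 42.5 + 1.732*I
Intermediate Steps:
f(a) = 4*a (f(a) = 3*a + a = 4*a)
q(G, s) = 7 + 3*G
B(n) = 85/2 (B(n) = -6 + (1/2)*97 = -6 + 97/2 = 85/2)
u(P) = I*sqrt(3) (u(P) = sqrt((7 + 3*(-6)) + 4*2) = sqrt((7 - 18) + 8) = sqrt(-11 + 8) = sqrt(-3) = I*sqrt(3))
B(-146) + u(-164) = 85/2 + I*sqrt(3)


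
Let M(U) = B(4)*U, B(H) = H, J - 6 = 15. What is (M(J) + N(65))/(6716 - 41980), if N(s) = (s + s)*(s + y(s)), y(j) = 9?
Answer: -1213/4408 ≈ -0.27518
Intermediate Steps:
J = 21 (J = 6 + 15 = 21)
M(U) = 4*U
N(s) = 2*s*(9 + s) (N(s) = (s + s)*(s + 9) = (2*s)*(9 + s) = 2*s*(9 + s))
(M(J) + N(65))/(6716 - 41980) = (4*21 + 2*65*(9 + 65))/(6716 - 41980) = (84 + 2*65*74)/(-35264) = (84 + 9620)*(-1/35264) = 9704*(-1/35264) = -1213/4408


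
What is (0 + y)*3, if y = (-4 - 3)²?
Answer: 147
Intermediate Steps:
y = 49 (y = (-7)² = 49)
(0 + y)*3 = (0 + 49)*3 = 49*3 = 147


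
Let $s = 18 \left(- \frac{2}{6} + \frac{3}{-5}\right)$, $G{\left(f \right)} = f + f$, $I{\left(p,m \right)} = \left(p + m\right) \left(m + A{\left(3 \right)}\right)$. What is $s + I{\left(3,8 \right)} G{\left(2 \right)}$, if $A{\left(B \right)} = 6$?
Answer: $\frac{2996}{5} \approx 599.2$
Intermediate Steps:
$I{\left(p,m \right)} = \left(6 + m\right) \left(m + p\right)$ ($I{\left(p,m \right)} = \left(p + m\right) \left(m + 6\right) = \left(m + p\right) \left(6 + m\right) = \left(6 + m\right) \left(m + p\right)$)
$G{\left(f \right)} = 2 f$
$s = - \frac{84}{5}$ ($s = 18 \left(\left(-2\right) \frac{1}{6} + 3 \left(- \frac{1}{5}\right)\right) = 18 \left(- \frac{1}{3} - \frac{3}{5}\right) = 18 \left(- \frac{14}{15}\right) = - \frac{84}{5} \approx -16.8$)
$s + I{\left(3,8 \right)} G{\left(2 \right)} = - \frac{84}{5} + \left(8^{2} + 6 \cdot 8 + 6 \cdot 3 + 8 \cdot 3\right) 2 \cdot 2 = - \frac{84}{5} + \left(64 + 48 + 18 + 24\right) 4 = - \frac{84}{5} + 154 \cdot 4 = - \frac{84}{5} + 616 = \frac{2996}{5}$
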